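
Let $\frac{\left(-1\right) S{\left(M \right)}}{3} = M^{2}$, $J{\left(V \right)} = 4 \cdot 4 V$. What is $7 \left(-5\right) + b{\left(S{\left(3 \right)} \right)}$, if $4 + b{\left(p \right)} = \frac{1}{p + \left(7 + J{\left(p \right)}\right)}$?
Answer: $- \frac{17629}{452} \approx -39.002$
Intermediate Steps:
$J{\left(V \right)} = 16 V$
$S{\left(M \right)} = - 3 M^{2}$
$b{\left(p \right)} = -4 + \frac{1}{7 + 17 p}$ ($b{\left(p \right)} = -4 + \frac{1}{p + \left(7 + 16 p\right)} = -4 + \frac{1}{7 + 17 p}$)
$7 \left(-5\right) + b{\left(S{\left(3 \right)} \right)} = 7 \left(-5\right) + \frac{-27 - 68 \left(- 3 \cdot 3^{2}\right)}{7 + 17 \left(- 3 \cdot 3^{2}\right)} = -35 + \frac{-27 - 68 \left(\left(-3\right) 9\right)}{7 + 17 \left(\left(-3\right) 9\right)} = -35 + \frac{-27 - -1836}{7 + 17 \left(-27\right)} = -35 + \frac{-27 + 1836}{7 - 459} = -35 + \frac{1}{-452} \cdot 1809 = -35 - \frac{1809}{452} = - \frac{17629}{452}$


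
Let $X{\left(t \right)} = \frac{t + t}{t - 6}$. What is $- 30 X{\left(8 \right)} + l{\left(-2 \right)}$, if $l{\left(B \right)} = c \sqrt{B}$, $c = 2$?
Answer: $-240 + 2 i \sqrt{2} \approx -240.0 + 2.8284 i$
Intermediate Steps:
$l{\left(B \right)} = 2 \sqrt{B}$
$X{\left(t \right)} = \frac{2 t}{-6 + t}$
$- 30 X{\left(8 \right)} + l{\left(-2 \right)} = - 30 \cdot 2 \cdot 8 \frac{1}{-6 + 8} + 2 \sqrt{-2} = - 30 \cdot 2 \cdot 8 \cdot \frac{1}{2} + 2 i \sqrt{2} = \left(-30\right) 8 + 2 i \sqrt{2} = -240 + 2 i \sqrt{2}$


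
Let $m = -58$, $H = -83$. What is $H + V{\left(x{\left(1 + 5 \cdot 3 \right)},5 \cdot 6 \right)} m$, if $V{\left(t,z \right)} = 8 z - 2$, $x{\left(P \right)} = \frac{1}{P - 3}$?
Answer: $-13887$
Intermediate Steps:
$x{\left(P \right)} = \frac{1}{-3 + P}$
$V{\left(t,z \right)} = -2 + 8 z$
$H + V{\left(x{\left(1 + 5 \cdot 3 \right)},5 \cdot 6 \right)} m = -83 + \left(-2 + 8 \cdot 5 \cdot 6\right) \left(-58\right) = -83 + \left(-2 + 8 \cdot 30\right) \left(-58\right) = -83 + \left(-2 + 240\right) \left(-58\right) = -83 + 238 \left(-58\right) = -83 - 13804 = -13887$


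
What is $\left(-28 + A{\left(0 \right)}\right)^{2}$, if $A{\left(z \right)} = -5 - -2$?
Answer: $961$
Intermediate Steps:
$A{\left(z \right)} = -3$ ($A{\left(z \right)} = -5 + 2 = -3$)
$\left(-28 + A{\left(0 \right)}\right)^{2} = \left(-28 - 3\right)^{2} = \left(-31\right)^{2} = 961$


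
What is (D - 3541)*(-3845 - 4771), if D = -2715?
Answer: 53901696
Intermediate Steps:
(D - 3541)*(-3845 - 4771) = (-2715 - 3541)*(-3845 - 4771) = -6256*(-8616) = 53901696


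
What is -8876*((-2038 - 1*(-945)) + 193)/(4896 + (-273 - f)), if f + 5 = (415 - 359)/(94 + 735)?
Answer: 183955100/106571 ≈ 1726.1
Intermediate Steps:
f = -4089/829 (f = -5 + (415 - 359)/(94 + 735) = -5 + 56/829 = -4089/829 ≈ -4.9324)
-8876*((-2038 - 1*(-945)) + 193)/(4896 + (-273 - f)) = -8876*((-2038 - 1*(-945)) + 193)/(4896 + (-273 - 1*(-4089/829))) = -8876*((-2038 + 945) + 193)/(4896 + (-273 + 4089/829)) = -8876*(-1093 + 193)/(4896 - 222228/829) = -8876/((3836556/829)/(-900)) = -8876/((3836556/829)*(-1/900)) = -8876/(-106571/20725) = -8876*(-20725/106571) = 183955100/106571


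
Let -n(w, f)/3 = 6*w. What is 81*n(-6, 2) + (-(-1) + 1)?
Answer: 8750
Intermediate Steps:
n(w, f) = -18*w
81*n(-6, 2) + (-(-1) + 1) = 81*(-18*(-6)) + (-(-1) + 1) = 81*108 + (-1*(-1) + 1) = 8748 + (1 + 1) = 8748 + 2 = 8750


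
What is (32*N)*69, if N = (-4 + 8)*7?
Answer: 61824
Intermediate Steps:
N = 28 (N = 4*7 = 28)
(32*N)*69 = (32*28)*69 = 896*69 = 61824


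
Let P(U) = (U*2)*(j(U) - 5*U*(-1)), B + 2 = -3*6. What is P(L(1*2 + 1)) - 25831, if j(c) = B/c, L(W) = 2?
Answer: -25831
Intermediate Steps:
B = -20 (B = -2 - 3*6 = -2 - 18 = -20)
j(c) = -20/c
P(U) = 2*U*(-20/U + 5*U) (P(U) = (U*2)*(-20/U - 5*U*(-1)) = (2*U)*(-20/U + 5*U) = 2*U*(-20/U + 5*U))
P(L(1*2 + 1)) - 25831 = (-40 + 10*2**2) - 25831 = (-40 + 10*4) - 25831 = (-40 + 40) - 25831 = 0 - 25831 = -25831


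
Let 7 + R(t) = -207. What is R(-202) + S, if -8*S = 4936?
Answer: -831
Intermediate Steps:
S = -617 (S = -⅛*4936 = -617)
R(t) = -214 (R(t) = -7 - 207 = -214)
R(-202) + S = -214 - 617 = -831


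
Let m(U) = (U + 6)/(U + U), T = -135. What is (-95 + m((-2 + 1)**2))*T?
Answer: 24705/2 ≈ 12353.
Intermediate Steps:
m(U) = (6 + U)/(2*U) (m(U) = (6 + U)/((2*U)) = (6 + U)*(1/(2*U)) = (6 + U)/(2*U))
(-95 + m((-2 + 1)**2))*T = (-95 + (6 + (-2 + 1)**2)/(2*((-2 + 1)**2)))*(-135) = (-95 + (6 + (-1)**2)/(2*((-1)**2)))*(-135) = (-95 + (1/2)*(6 + 1)/1)*(-135) = (-95 + (1/2)*1*7)*(-135) = (-95 + 7/2)*(-135) = -183/2*(-135) = 24705/2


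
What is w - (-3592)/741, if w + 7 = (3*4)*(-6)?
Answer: -54947/741 ≈ -74.152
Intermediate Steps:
w = -79 (w = -7 + (3*4)*(-6) = -7 + 12*(-6) = -7 - 72 = -79)
w - (-3592)/741 = -79 - (-3592)/741 = -79 - 1*(-3592/741) = -79 + 3592/741 = -54947/741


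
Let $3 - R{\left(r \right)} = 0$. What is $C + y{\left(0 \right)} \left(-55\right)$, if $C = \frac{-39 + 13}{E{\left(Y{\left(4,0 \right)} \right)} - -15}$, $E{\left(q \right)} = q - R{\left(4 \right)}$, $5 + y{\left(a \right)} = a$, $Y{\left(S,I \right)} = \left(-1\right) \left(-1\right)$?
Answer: $273$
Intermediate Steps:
$Y{\left(S,I \right)} = 1$
$R{\left(r \right)} = 3$ ($R{\left(r \right)} = 3 - 0 = 3 + 0 = 3$)
$y{\left(a \right)} = -5 + a$
$E{\left(q \right)} = -3 + q$ ($E{\left(q \right)} = q - 3 = -3 + q$)
$C = -2$ ($C = \frac{-39 + 13}{\left(-3 + 1\right) - -15} = - \frac{26}{-2 + 15} = - \frac{26}{13} = \left(-26\right) \frac{1}{13} = -2$)
$C + y{\left(0 \right)} \left(-55\right) = -2 + \left(-5 + 0\right) \left(-55\right) = -2 - -275 = -2 + 275 = 273$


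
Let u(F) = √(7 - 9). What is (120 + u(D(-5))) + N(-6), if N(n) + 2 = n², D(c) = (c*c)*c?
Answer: 154 + I*√2 ≈ 154.0 + 1.4142*I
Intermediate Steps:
D(c) = c³ (D(c) = c²*c = c³)
u(F) = I*√2 (u(F) = √(-2) = I*√2)
N(n) = -2 + n²
(120 + u(D(-5))) + N(-6) = (120 + I*√2) + (-2 + (-6)²) = (120 + I*√2) + (-2 + 36) = (120 + I*√2) + 34 = 154 + I*√2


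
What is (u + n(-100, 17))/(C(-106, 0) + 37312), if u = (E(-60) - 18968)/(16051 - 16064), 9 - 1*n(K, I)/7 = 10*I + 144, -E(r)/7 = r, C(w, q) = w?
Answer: -341/17914 ≈ -0.019035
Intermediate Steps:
E(r) = -7*r
n(K, I) = -945 - 70*I (n(K, I) = 63 - 7*(10*I + 144) = 63 - 7*(144 + 10*I) = 63 + (-1008 - 70*I) = -945 - 70*I)
u = 18548/13 (u = (-7*(-60) - 18968)/(16051 - 16064) = (420 - 18968)/(-13) = -18548*(-1/13) = 18548/13 ≈ 1426.8)
(u + n(-100, 17))/(C(-106, 0) + 37312) = (18548/13 + (-945 - 70*17))/(-106 + 37312) = (18548/13 + (-945 - 1190))/37206 = (18548/13 - 2135)*(1/37206) = -9207/13*1/37206 = -341/17914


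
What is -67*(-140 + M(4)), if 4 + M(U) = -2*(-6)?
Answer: 8844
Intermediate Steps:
M(U) = 8 (M(U) = -4 - 2*(-6) = -4 + 12 = 8)
-67*(-140 + M(4)) = -67*(-140 + 8) = -67*(-132) = 8844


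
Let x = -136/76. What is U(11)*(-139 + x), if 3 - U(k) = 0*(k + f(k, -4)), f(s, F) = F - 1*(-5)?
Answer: -8025/19 ≈ -422.37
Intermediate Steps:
f(s, F) = 5 + F (f(s, F) = F + 5 = 5 + F)
U(k) = 3 (U(k) = 3 - 0*(k + (5 - 4)) = 3 - 0*(k + 1) = 3 - 0*(1 + k) = 3 - 1*0 = 3 + 0 = 3)
x = -34/19 (x = -136*1/76 = -34/19 ≈ -1.7895)
U(11)*(-139 + x) = 3*(-139 - 34/19) = 3*(-2675/19) = -8025/19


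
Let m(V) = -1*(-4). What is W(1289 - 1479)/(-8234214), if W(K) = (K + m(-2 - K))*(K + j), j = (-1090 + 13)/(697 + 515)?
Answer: -2390689/554437076 ≈ -0.0043119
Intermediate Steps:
j = -359/404 (j = -1077/1212 = -1077*1/1212 = -359/404 ≈ -0.88861)
m(V) = 4
W(K) = (4 + K)*(-359/404 + K) (W(K) = (K + 4)*(K - 359/404) = (4 + K)*(-359/404 + K))
W(1289 - 1479)/(-8234214) = (-359/101 + (1289 - 1479)**2 + 1257*(1289 - 1479)/404)/(-8234214) = (-359/101 + (-190)**2 + (1257/404)*(-190))*(-1/8234214) = (-359/101 + 36100 - 119415/202)*(-1/8234214) = (7172067/202)*(-1/8234214) = -2390689/554437076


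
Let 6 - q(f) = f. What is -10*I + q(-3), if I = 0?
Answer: 9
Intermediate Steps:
q(f) = 6 - f
-10*I + q(-3) = -10*0 + (6 - 1*(-3)) = 0 + (6 + 3) = 0 + 9 = 9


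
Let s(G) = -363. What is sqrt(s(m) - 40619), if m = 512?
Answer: I*sqrt(40982) ≈ 202.44*I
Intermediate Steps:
sqrt(s(m) - 40619) = sqrt(-363 - 40619) = sqrt(-40982) = I*sqrt(40982)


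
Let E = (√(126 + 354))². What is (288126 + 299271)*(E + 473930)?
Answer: 278667010770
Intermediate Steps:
E = 480 (E = (√480)² = (4*√30)² = 480)
(288126 + 299271)*(E + 473930) = (288126 + 299271)*(480 + 473930) = 587397*474410 = 278667010770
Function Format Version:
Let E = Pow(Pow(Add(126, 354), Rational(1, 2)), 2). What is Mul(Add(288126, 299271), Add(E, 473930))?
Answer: 278667010770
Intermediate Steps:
E = 480 (E = Pow(Pow(480, Rational(1, 2)), 2) = Pow(Mul(4, Pow(30, Rational(1, 2))), 2) = 480)
Mul(Add(288126, 299271), Add(E, 473930)) = Mul(Add(288126, 299271), Add(480, 473930)) = Mul(587397, 474410) = 278667010770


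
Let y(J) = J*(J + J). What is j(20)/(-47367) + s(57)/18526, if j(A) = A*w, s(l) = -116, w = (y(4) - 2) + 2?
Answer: -8675606/438760521 ≈ -0.019773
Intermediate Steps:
y(J) = 2*J**2 (y(J) = J*(2*J) = 2*J**2)
w = 32 (w = (2*4**2 - 2) + 2 = (2*16 - 2) + 2 = (32 - 2) + 2 = 30 + 2 = 32)
j(A) = 32*A (j(A) = A*32 = 32*A)
j(20)/(-47367) + s(57)/18526 = (32*20)/(-47367) - 116/18526 = 640*(-1/47367) - 116*1/18526 = -640/47367 - 58/9263 = -8675606/438760521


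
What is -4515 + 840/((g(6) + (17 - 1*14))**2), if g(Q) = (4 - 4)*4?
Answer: -13265/3 ≈ -4421.7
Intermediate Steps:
g(Q) = 0 (g(Q) = 0*4 = 0)
-4515 + 840/((g(6) + (17 - 1*14))**2) = -4515 + 840/((0 + (17 - 1*14))**2) = -4515 + 840/((0 + (17 - 14))**2) = -4515 + 840/((0 + 3)**2) = -4515 + 840/(3**2) = -4515 + 840/9 = -4515 + 840*(1/9) = -4515 + 280/3 = -13265/3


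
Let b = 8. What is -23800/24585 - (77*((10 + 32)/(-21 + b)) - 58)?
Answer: 19547116/63921 ≈ 305.80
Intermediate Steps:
-23800/24585 - (77*((10 + 32)/(-21 + b)) - 58) = -23800/24585 - (77*((10 + 32)/(-21 + 8)) - 58) = -23800*1/24585 - (77*(42/(-13)) - 58) = -4760/4917 - (77*(42*(-1/13)) - 58) = -4760/4917 - (77*(-42/13) - 58) = -4760/4917 - (-3234/13 - 58) = -4760/4917 - 1*(-3988/13) = -4760/4917 + 3988/13 = 19547116/63921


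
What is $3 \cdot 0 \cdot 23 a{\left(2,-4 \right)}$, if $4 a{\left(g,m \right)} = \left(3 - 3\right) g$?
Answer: $0$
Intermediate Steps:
$a{\left(g,m \right)} = 0$ ($a{\left(g,m \right)} = \frac{\left(3 - 3\right) g}{4} = \frac{0 g}{4} = \frac{1}{4} \cdot 0 = 0$)
$3 \cdot 0 \cdot 23 a{\left(2,-4 \right)} = 3 \cdot 0 \cdot 23 \cdot 0 = 0 \cdot 23 \cdot 0 = 0 \cdot 0 = 0$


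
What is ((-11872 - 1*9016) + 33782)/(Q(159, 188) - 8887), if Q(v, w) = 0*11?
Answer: -12894/8887 ≈ -1.4509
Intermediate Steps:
Q(v, w) = 0
((-11872 - 1*9016) + 33782)/(Q(159, 188) - 8887) = ((-11872 - 1*9016) + 33782)/(0 - 8887) = ((-11872 - 9016) + 33782)/(-8887) = (-20888 + 33782)*(-1/8887) = 12894*(-1/8887) = -12894/8887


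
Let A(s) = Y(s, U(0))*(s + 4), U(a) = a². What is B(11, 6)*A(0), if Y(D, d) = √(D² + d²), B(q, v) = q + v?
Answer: 0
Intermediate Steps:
A(s) = √(s²)*(4 + s) (A(s) = √(s² + (0²)²)*(s + 4) = √(s² + 0²)*(4 + s) = √(s² + 0)*(4 + s) = √(s²)*(4 + s))
B(11, 6)*A(0) = (11 + 6)*(√(0²)*(4 + 0)) = 17*(√0*4) = 17*(0*4) = 17*0 = 0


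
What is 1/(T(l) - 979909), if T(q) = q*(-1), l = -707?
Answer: -1/979202 ≈ -1.0212e-6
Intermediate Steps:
T(q) = -q
1/(T(l) - 979909) = 1/(-1*(-707) - 979909) = 1/(707 - 979909) = 1/(-979202) = -1/979202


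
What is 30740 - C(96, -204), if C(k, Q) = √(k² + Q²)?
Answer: 30740 - 12*√353 ≈ 30515.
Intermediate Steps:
C(k, Q) = √(Q² + k²)
30740 - C(96, -204) = 30740 - √((-204)² + 96²) = 30740 - √(41616 + 9216) = 30740 - √50832 = 30740 - 12*√353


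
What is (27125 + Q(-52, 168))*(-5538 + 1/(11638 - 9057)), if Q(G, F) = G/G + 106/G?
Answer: -10080159252671/67106 ≈ -1.5021e+8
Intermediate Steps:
Q(G, F) = 1 + 106/G
(27125 + Q(-52, 168))*(-5538 + 1/(11638 - 9057)) = (27125 + (106 - 52)/(-52))*(-5538 + 1/(11638 - 9057)) = (27125 - 1/52*54)*(-5538 + 1/2581) = (27125 - 27/26)*(-5538 + 1/2581) = (705223/26)*(-14293577/2581) = -10080159252671/67106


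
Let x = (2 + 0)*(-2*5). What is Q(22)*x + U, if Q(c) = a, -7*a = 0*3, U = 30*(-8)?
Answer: -240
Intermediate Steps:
U = -240
a = 0 (a = -0*3 = -1/7*0 = 0)
x = -20 (x = 2*(-10) = -20)
Q(c) = 0
Q(22)*x + U = 0*(-20) - 240 = 0 - 240 = -240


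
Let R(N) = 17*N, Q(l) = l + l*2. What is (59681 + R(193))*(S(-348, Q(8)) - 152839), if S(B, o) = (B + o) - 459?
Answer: -9672348364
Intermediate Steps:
Q(l) = 3*l (Q(l) = l + 2*l = 3*l)
S(B, o) = -459 + B + o
(59681 + R(193))*(S(-348, Q(8)) - 152839) = (59681 + 17*193)*((-459 - 348 + 3*8) - 152839) = (59681 + 3281)*((-459 - 348 + 24) - 152839) = 62962*(-783 - 152839) = 62962*(-153622) = -9672348364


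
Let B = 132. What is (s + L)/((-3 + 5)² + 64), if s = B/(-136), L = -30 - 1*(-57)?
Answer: 885/2312 ≈ 0.38279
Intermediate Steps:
L = 27 (L = -30 + 57 = 27)
s = -33/34 (s = 132/(-136) = 132*(-1/136) = -33/34 ≈ -0.97059)
(s + L)/((-3 + 5)² + 64) = (-33/34 + 27)/((-3 + 5)² + 64) = 885/(34*(2² + 64)) = 885/(34*(4 + 64)) = (885/34)/68 = (885/34)*(1/68) = 885/2312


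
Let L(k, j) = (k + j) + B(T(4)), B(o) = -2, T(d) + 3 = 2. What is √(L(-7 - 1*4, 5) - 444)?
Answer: 2*I*√113 ≈ 21.26*I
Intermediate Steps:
T(d) = -1 (T(d) = -3 + 2 = -1)
L(k, j) = -2 + j + k (L(k, j) = (k + j) - 2 = (j + k) - 2 = -2 + j + k)
√(L(-7 - 1*4, 5) - 444) = √((-2 + 5 + (-7 - 1*4)) - 444) = √((-2 + 5 + (-7 - 4)) - 444) = √((-2 + 5 - 11) - 444) = √(-8 - 444) = √(-452) = 2*I*√113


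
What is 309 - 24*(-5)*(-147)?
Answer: -17331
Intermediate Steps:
309 - 24*(-5)*(-147) = 309 + 120*(-147) = 309 - 17640 = -17331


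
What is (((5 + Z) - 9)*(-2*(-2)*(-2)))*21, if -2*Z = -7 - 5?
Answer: -336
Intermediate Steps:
Z = 6 (Z = -(-7 - 5)/2 = -½*(-12) = 6)
(((5 + Z) - 9)*(-2*(-2)*(-2)))*21 = (((5 + 6) - 9)*(-2*(-2)*(-2)))*21 = ((11 - 9)*(4*(-2)))*21 = (2*(-8))*21 = -16*21 = -336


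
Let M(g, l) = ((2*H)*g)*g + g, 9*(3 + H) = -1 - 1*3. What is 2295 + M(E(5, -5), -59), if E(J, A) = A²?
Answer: -17870/9 ≈ -1985.6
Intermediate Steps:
H = -31/9 (H = -3 + (-1 - 1*3)/9 = -3 + (-1 - 3)/9 = -3 + (⅑)*(-4) = -3 - 4/9 = -31/9 ≈ -3.4444)
M(g, l) = g - 62*g²/9 (M(g, l) = ((2*(-31/9))*g)*g + g = (-62*g/9)*g + g = -62*g²/9 + g = g - 62*g²/9)
2295 + M(E(5, -5), -59) = 2295 + (⅑)*(-5)²*(9 - 62*(-5)²) = 2295 + (⅑)*25*(9 - 62*25) = 2295 + (⅑)*25*(9 - 1550) = 2295 + (⅑)*25*(-1541) = 2295 - 38525/9 = -17870/9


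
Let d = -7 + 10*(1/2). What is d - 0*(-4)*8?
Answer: -2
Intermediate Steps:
d = -2 (d = -7 + 10*(1*(1/2)) = -7 + 10*(1/2) = -7 + 5 = -2)
d - 0*(-4)*8 = -2 - 0*(-4)*8 = -2 - 0*8 = -2 - 1*0 = -2 + 0 = -2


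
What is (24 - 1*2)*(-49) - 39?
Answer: -1117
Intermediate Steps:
(24 - 1*2)*(-49) - 39 = (24 - 2)*(-49) - 39 = 22*(-49) - 39 = -1078 - 39 = -1117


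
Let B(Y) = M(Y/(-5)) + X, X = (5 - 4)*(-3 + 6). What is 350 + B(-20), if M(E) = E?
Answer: 357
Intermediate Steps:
X = 3 (X = 1*3 = 3)
B(Y) = 3 - Y/5 (B(Y) = Y/(-5) + 3 = Y*(-⅕) + 3 = -Y/5 + 3 = 3 - Y/5)
350 + B(-20) = 350 + (3 - ⅕*(-20)) = 350 + (3 + 4) = 350 + 7 = 357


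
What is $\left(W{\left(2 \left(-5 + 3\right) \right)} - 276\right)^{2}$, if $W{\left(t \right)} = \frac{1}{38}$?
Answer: $\frac{109977169}{1444} \approx 76162.0$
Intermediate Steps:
$W{\left(t \right)} = \frac{1}{38}$
$\left(W{\left(2 \left(-5 + 3\right) \right)} - 276\right)^{2} = \left(\frac{1}{38} - 276\right)^{2} = \left(- \frac{10487}{38}\right)^{2} = \frac{109977169}{1444}$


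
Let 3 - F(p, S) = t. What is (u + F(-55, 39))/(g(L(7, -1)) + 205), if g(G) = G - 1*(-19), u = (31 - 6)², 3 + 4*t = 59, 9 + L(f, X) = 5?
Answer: 307/110 ≈ 2.7909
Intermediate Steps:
L(f, X) = -4 (L(f, X) = -9 + 5 = -4)
t = 14 (t = -¾ + (¼)*59 = -¾ + 59/4 = 14)
F(p, S) = -11 (F(p, S) = 3 - 1*14 = 3 - 14 = -11)
u = 625 (u = 25² = 625)
g(G) = 19 + G (g(G) = G + 19 = 19 + G)
(u + F(-55, 39))/(g(L(7, -1)) + 205) = (625 - 11)/((19 - 4) + 205) = 614/(15 + 205) = 614/220 = 614*(1/220) = 307/110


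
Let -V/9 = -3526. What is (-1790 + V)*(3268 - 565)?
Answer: 80938632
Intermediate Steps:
V = 31734 (V = -9*(-3526) = 31734)
(-1790 + V)*(3268 - 565) = (-1790 + 31734)*(3268 - 565) = 29944*2703 = 80938632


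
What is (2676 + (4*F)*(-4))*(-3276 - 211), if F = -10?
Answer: -9889132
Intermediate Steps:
(2676 + (4*F)*(-4))*(-3276 - 211) = (2676 + (4*(-10))*(-4))*(-3276 - 211) = (2676 - 40*(-4))*(-3487) = (2676 + 160)*(-3487) = 2836*(-3487) = -9889132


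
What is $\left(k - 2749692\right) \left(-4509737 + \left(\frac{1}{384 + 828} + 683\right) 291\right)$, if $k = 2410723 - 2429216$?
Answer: $\frac{4821174634078215}{404} \approx 1.1934 \cdot 10^{13}$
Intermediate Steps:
$k = -18493$
$\left(k - 2749692\right) \left(-4509737 + \left(\frac{1}{384 + 828} + 683\right) 291\right) = \left(-18493 - 2749692\right) \left(-4509737 + \left(\frac{1}{384 + 828} + 683\right) 291\right) = - 2768185 \left(-4509737 + \left(\frac{1}{1212} + 683\right) 291\right) = - 2768185 \left(-4509737 + \frac{827797}{1212} \cdot 291\right) = - 2768185 \left(-4509737 + \frac{80296309}{404}\right) = \left(-2768185\right) \left(- \frac{1741637439}{404}\right) = \frac{4821174634078215}{404}$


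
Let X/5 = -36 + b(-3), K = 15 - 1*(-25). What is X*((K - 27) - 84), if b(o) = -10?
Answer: 16330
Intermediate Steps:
K = 40 (K = 15 + 25 = 40)
X = -230 (X = 5*(-36 - 10) = 5*(-46) = -230)
X*((K - 27) - 84) = -230*((40 - 27) - 84) = -230*(13 - 84) = -230*(-71) = 16330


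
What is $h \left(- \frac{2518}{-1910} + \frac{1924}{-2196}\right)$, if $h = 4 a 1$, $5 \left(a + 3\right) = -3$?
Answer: $- \frac{1854688}{291275} \approx -6.3675$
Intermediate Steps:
$a = - \frac{18}{5}$ ($a = -3 + \frac{1}{5} \left(-3\right) = -3 - \frac{3}{5} = - \frac{18}{5} \approx -3.6$)
$h = - \frac{72}{5}$ ($h = 4 \left(- \frac{18}{5}\right) 1 = \left(- \frac{72}{5}\right) 1 = - \frac{72}{5} \approx -14.4$)
$h \left(- \frac{2518}{-1910} + \frac{1924}{-2196}\right) = - \frac{72 \left(- \frac{2518}{-1910} + \frac{1924}{-2196}\right)}{5} = - \frac{72 \left(\left(-2518\right) \left(- \frac{1}{1910}\right) + 1924 \left(- \frac{1}{2196}\right)\right)}{5} = - \frac{72 \left(\frac{1259}{955} - \frac{481}{549}\right)}{5} = \left(- \frac{72}{5}\right) \frac{231836}{524295} = - \frac{1854688}{291275}$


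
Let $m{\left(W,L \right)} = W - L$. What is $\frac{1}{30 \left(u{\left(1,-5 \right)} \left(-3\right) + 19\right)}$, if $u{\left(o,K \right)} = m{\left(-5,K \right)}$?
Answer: $\frac{1}{570} \approx 0.0017544$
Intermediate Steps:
$u{\left(o,K \right)} = -5 - K$
$\frac{1}{30 \left(u{\left(1,-5 \right)} \left(-3\right) + 19\right)} = \frac{1}{30 \left(\left(-5 - -5\right) \left(-3\right) + 19\right)} = \frac{1}{30 \left(\left(-5 + 5\right) \left(-3\right) + 19\right)} = \frac{1}{30 \left(0 \left(-3\right) + 19\right)} = \frac{1}{30 \left(0 + 19\right)} = \frac{1}{30 \cdot 19} = \frac{1}{570}$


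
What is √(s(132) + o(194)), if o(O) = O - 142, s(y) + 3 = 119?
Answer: 2*√42 ≈ 12.961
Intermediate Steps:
s(y) = 116 (s(y) = -3 + 119 = 116)
o(O) = -142 + O
√(s(132) + o(194)) = √(116 + (-142 + 194)) = √(116 + 52) = √168 = 2*√42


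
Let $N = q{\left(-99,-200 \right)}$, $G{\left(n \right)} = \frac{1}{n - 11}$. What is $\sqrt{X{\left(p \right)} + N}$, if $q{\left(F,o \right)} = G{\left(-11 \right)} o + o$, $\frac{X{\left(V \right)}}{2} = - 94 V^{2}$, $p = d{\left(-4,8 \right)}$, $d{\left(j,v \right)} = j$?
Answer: $\frac{2 i \sqrt{96767}}{11} \approx 56.559 i$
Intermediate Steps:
$G{\left(n \right)} = \frac{1}{-11 + n}$
$p = -4$
$X{\left(V \right)} = - 188 V^{2}$ ($X{\left(V \right)} = 2 \left(- 94 V^{2}\right) = - 188 V^{2}$)
$q{\left(F,o \right)} = \frac{21 o}{22}$ ($q{\left(F,o \right)} = \frac{o}{-11 - 11} + o = \frac{o}{-22} + o = - \frac{o}{22} + o = \frac{21 o}{22}$)
$N = - \frac{2100}{11}$ ($N = \frac{21}{22} \left(-200\right) = - \frac{2100}{11} \approx -190.91$)
$\sqrt{X{\left(p \right)} + N} = \sqrt{- 188 \left(-4\right)^{2} - \frac{2100}{11}} = \sqrt{\left(-188\right) 16 - \frac{2100}{11}} = \sqrt{-3008 - \frac{2100}{11}} = \sqrt{- \frac{35188}{11}} = \frac{2 i \sqrt{96767}}{11}$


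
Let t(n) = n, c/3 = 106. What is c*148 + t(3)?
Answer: 47067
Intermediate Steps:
c = 318 (c = 3*106 = 318)
c*148 + t(3) = 318*148 + 3 = 47064 + 3 = 47067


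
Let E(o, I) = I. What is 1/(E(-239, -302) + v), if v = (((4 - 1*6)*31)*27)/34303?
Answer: -34303/10361180 ≈ -0.0033107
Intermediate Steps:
v = -1674/34303 (v = (((4 - 6)*31)*27)*(1/34303) = (-2*31*27)*(1/34303) = -62*27*(1/34303) = -1674*1/34303 = -1674/34303 ≈ -0.048800)
1/(E(-239, -302) + v) = 1/(-302 - 1674/34303) = 1/(-10361180/34303) = -34303/10361180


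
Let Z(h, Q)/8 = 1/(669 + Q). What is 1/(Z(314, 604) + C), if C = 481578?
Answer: 1273/613048802 ≈ 2.0765e-6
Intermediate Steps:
Z(h, Q) = 8/(669 + Q)
1/(Z(314, 604) + C) = 1/(8/(669 + 604) + 481578) = 1/(8/1273 + 481578) = 1/(613048802/1273) = 1273/613048802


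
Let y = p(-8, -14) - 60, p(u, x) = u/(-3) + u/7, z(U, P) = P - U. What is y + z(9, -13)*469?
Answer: -217906/21 ≈ -10376.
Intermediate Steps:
p(u, x) = -4*u/21 (p(u, x) = u*(-⅓) + u*(⅐) = -u/3 + u/7 = -4*u/21)
y = -1228/21 (y = -4/21*(-8) - 60 = 32/21 - 60 = -1228/21 ≈ -58.476)
y + z(9, -13)*469 = -1228/21 + (-13 - 1*9)*469 = -1228/21 + (-13 - 9)*469 = -1228/21 - 22*469 = -1228/21 - 10318 = -217906/21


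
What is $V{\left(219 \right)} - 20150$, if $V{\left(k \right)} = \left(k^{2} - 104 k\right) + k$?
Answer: $5254$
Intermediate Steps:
$V{\left(k \right)} = k^{2} - 103 k$
$V{\left(219 \right)} - 20150 = 219 \left(-103 + 219\right) - 20150 = 219 \cdot 116 - 20150 = 25404 - 20150 = 5254$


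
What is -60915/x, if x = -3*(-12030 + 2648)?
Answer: -20305/9382 ≈ -2.1642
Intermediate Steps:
x = 28146 (x = -3*(-9382) = 28146)
-60915/x = -60915/28146 = -60915*1/28146 = -20305/9382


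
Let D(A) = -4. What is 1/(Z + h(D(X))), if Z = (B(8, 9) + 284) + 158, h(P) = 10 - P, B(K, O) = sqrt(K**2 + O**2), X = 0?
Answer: 456/207791 - sqrt(145)/207791 ≈ 0.0021366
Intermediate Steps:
Z = 442 + sqrt(145) (Z = (sqrt(8**2 + 9**2) + 284) + 158 = (sqrt(64 + 81) + 284) + 158 = (sqrt(145) + 284) + 158 = (284 + sqrt(145)) + 158 = 442 + sqrt(145) ≈ 454.04)
1/(Z + h(D(X))) = 1/((442 + sqrt(145)) + (10 - 1*(-4))) = 1/((442 + sqrt(145)) + (10 + 4)) = 1/((442 + sqrt(145)) + 14) = 1/(456 + sqrt(145))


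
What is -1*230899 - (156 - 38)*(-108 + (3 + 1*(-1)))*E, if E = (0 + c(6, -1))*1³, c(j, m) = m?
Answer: -243407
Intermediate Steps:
E = -1 (E = (0 - 1)*1³ = -1*1 = -1)
-1*230899 - (156 - 38)*(-108 + (3 + 1*(-1)))*E = -1*230899 - (156 - 38)*(-108 + (3 + 1*(-1)))*(-1) = -230899 - 118*(-108 + (3 - 1))*(-1) = -230899 - 118*(-108 + 2)*(-1) = -230899 - 118*(-106)*(-1) = -230899 - (-12508)*(-1) = -230899 - 1*12508 = -230899 - 12508 = -243407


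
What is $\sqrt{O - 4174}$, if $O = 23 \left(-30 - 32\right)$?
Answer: $20 i \sqrt{14} \approx 74.833 i$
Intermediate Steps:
$O = -1426$ ($O = 23 \left(-62\right) = -1426$)
$\sqrt{O - 4174} = \sqrt{-1426 - 4174} = \sqrt{-5600} = 20 i \sqrt{14}$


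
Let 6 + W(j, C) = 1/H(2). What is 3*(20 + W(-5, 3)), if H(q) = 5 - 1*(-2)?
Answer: 297/7 ≈ 42.429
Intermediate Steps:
H(q) = 7 (H(q) = 5 + 2 = 7)
W(j, C) = -41/7 (W(j, C) = -6 + 1/7 = -6 + ⅐ = -41/7)
3*(20 + W(-5, 3)) = 3*(20 - 41/7) = 3*(99/7) = 297/7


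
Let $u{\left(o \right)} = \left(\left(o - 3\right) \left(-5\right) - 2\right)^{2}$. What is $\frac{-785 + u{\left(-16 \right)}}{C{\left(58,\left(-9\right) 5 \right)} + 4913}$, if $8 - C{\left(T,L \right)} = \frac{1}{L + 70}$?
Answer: $\frac{24575}{15378} \approx 1.5981$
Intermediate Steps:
$C{\left(T,L \right)} = 8 - \frac{1}{70 + L}$ ($C{\left(T,L \right)} = 8 - \frac{1}{L + 70} = 8 - \frac{1}{70 + L}$)
$u{\left(o \right)} = \left(13 - 5 o\right)^{2}$ ($u{\left(o \right)} = \left(\left(-3 + o\right) \left(-5\right) - 2\right)^{2} = \left(\left(15 - 5 o\right) - 2\right)^{2} = \left(13 - 5 o\right)^{2}$)
$\frac{-785 + u{\left(-16 \right)}}{C{\left(58,\left(-9\right) 5 \right)} + 4913} = \frac{-785 + \left(-13 + 5 \left(-16\right)\right)^{2}}{\frac{559 + 8 \left(\left(-9\right) 5\right)}{70 - 45} + 4913} = \frac{-785 + \left(-13 - 80\right)^{2}}{\frac{559 + 8 \left(-45\right)}{70 - 45} + 4913} = \frac{-785 + \left(-93\right)^{2}}{\frac{559 - 360}{25} + 4913} = \frac{-785 + 8649}{\frac{1}{25} \cdot 199 + 4913} = \frac{7864}{\frac{199}{25} + 4913} = \frac{7864}{\frac{123024}{25}} = 7864 \cdot \frac{25}{123024} = \frac{24575}{15378}$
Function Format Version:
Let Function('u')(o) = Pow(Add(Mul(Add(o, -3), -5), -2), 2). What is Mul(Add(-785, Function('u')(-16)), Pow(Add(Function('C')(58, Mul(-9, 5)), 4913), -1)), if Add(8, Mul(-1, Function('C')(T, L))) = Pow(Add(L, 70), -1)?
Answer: Rational(24575, 15378) ≈ 1.5981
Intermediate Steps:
Function('C')(T, L) = Add(8, Mul(-1, Pow(Add(70, L), -1))) (Function('C')(T, L) = Add(8, Mul(-1, Pow(Add(L, 70), -1))) = Add(8, Mul(-1, Pow(Add(70, L), -1))))
Function('u')(o) = Pow(Add(13, Mul(-5, o)), 2) (Function('u')(o) = Pow(Add(Mul(Add(-3, o), -5), -2), 2) = Pow(Add(Add(15, Mul(-5, o)), -2), 2) = Pow(Add(13, Mul(-5, o)), 2))
Mul(Add(-785, Function('u')(-16)), Pow(Add(Function('C')(58, Mul(-9, 5)), 4913), -1)) = Mul(Add(-785, Pow(Add(-13, Mul(5, -16)), 2)), Pow(Add(Mul(Pow(Add(70, Mul(-9, 5)), -1), Add(559, Mul(8, Mul(-9, 5)))), 4913), -1)) = Mul(Add(-785, Pow(Add(-13, -80), 2)), Pow(Add(Mul(Pow(Add(70, -45), -1), Add(559, Mul(8, -45))), 4913), -1)) = Mul(Add(-785, Pow(-93, 2)), Pow(Add(Mul(Pow(25, -1), Add(559, -360)), 4913), -1)) = Mul(Add(-785, 8649), Pow(Add(Mul(Rational(1, 25), 199), 4913), -1)) = Mul(7864, Pow(Add(Rational(199, 25), 4913), -1)) = Mul(7864, Pow(Rational(123024, 25), -1)) = Mul(7864, Rational(25, 123024)) = Rational(24575, 15378)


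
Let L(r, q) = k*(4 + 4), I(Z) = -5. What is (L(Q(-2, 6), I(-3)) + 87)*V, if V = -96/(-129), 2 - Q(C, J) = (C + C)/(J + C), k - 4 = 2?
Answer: 4320/43 ≈ 100.47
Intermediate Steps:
k = 6 (k = 4 + 2 = 6)
Q(C, J) = 2 - 2*C/(C + J) (Q(C, J) = 2 - (C + C)/(J + C) = 2 - 2*C/(C + J))
L(r, q) = 48 (L(r, q) = 6*(4 + 4) = 6*8 = 48)
V = 32/43 (V = -96*(-1/129) = 32/43 ≈ 0.74419)
(L(Q(-2, 6), I(-3)) + 87)*V = (48 + 87)*(32/43) = 135*(32/43) = 4320/43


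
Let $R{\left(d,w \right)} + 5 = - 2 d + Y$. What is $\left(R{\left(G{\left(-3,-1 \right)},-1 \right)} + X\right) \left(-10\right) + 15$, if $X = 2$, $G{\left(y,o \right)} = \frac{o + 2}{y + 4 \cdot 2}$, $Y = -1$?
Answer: $59$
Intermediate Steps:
$G{\left(y,o \right)} = \frac{2 + o}{8 + y}$ ($G{\left(y,o \right)} = \frac{2 + o}{y + 8} = \frac{2 + o}{8 + y}$)
$R{\left(d,w \right)} = -6 - 2 d$ ($R{\left(d,w \right)} = -5 - \left(1 + 2 d\right) = -6 - 2 d$)
$\left(R{\left(G{\left(-3,-1 \right)},-1 \right)} + X\right) \left(-10\right) + 15 = \left(\left(-6 - 2 \frac{2 - 1}{8 - 3}\right) + 2\right) \left(-10\right) + 15 = \left(\left(-6 - 2 \cdot \frac{1}{5} \cdot 1\right) + 2\right) \left(-10\right) + 15 = \left(\left(-6 - \frac{2}{5}\right) + 2\right) \left(-10\right) + 15 = \left(- \frac{32}{5} + 2\right) \left(-10\right) + 15 = \left(- \frac{22}{5}\right) \left(-10\right) + 15 = 44 + 15 = 59$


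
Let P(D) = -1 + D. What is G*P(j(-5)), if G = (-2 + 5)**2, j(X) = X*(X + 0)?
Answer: 216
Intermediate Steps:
j(X) = X**2 (j(X) = X*X = X**2)
G = 9 (G = 3**2 = 9)
G*P(j(-5)) = 9*(-1 + (-5)**2) = 9*(-1 + 25) = 9*24 = 216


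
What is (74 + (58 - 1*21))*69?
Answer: 7659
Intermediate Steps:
(74 + (58 - 1*21))*69 = (74 + (58 - 21))*69 = (74 + 37)*69 = 111*69 = 7659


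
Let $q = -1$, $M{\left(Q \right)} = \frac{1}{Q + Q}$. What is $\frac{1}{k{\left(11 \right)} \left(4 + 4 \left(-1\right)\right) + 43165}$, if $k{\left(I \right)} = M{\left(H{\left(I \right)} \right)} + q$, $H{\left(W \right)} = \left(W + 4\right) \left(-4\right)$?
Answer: $\frac{1}{43165} \approx 2.3167 \cdot 10^{-5}$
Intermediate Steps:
$H{\left(W \right)} = -16 - 4 W$ ($H{\left(W \right)} = \left(4 + W\right) \left(-4\right) = -16 - 4 W$)
$M{\left(Q \right)} = \frac{1}{2 Q}$
$k{\left(I \right)} = -1 + \frac{1}{2 \left(-16 - 4 I\right)}$ ($k{\left(I \right)} = \frac{1}{2 \left(-16 - 4 I\right)} - 1 = -1 + \frac{1}{2 \left(-16 - 4 I\right)}$)
$\frac{1}{k{\left(11 \right)} \left(4 + 4 \left(-1\right)\right) + 43165} = \frac{1}{\frac{- \frac{33}{8} - 11}{4 + 11} \left(4 + 4 \left(-1\right)\right) + 43165} = \frac{1}{\frac{- \frac{33}{8} - 11}{15} \left(4 - 4\right) + 43165} = \frac{1}{\frac{1}{15} \left(- \frac{121}{8}\right) 0 + 43165} = \frac{1}{\left(- \frac{121}{120}\right) 0 + 43165} = \frac{1}{0 + 43165} = \frac{1}{43165}$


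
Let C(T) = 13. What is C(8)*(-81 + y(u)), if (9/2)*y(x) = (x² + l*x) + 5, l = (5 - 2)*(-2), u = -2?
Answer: -2977/3 ≈ -992.33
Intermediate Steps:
l = -6 (l = 3*(-2) = -6)
y(x) = 10/9 - 4*x/3 + 2*x²/9 (y(x) = 2*((x² - 6*x) + 5)/9 = 2*(5 + x² - 6*x)/9 = 10/9 - 4*x/3 + 2*x²/9)
C(8)*(-81 + y(u)) = 13*(-81 + (10/9 - 4/3*(-2) + (2/9)*(-2)²)) = 13*(-81 + (10/9 + 8/3 + (2/9)*4)) = 13*(-81 + (10/9 + 8/3 + 8/9)) = 13*(-81 + 14/3) = 13*(-229/3) = -2977/3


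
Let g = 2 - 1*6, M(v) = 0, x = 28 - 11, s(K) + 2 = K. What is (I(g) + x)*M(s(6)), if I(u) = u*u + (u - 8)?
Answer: 0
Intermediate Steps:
s(K) = -2 + K
x = 17
g = -4 (g = 2 - 6 = -4)
I(u) = -8 + u + u² (I(u) = u² + (-8 + u) = -8 + u + u²)
(I(g) + x)*M(s(6)) = ((-8 - 4 + (-4)²) + 17)*0 = ((-8 - 4 + 16) + 17)*0 = (4 + 17)*0 = 21*0 = 0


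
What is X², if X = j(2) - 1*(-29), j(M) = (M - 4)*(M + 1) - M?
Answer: 441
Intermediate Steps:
j(M) = -M + (1 + M)*(-4 + M) (j(M) = (-4 + M)*(1 + M) - M = (1 + M)*(-4 + M) - M = -M + (1 + M)*(-4 + M))
X = 21 (X = (-4 + 2² - 4*2) - 1*(-29) = (-4 + 4 - 8) + 29 = -8 + 29 = 21)
X² = 21² = 441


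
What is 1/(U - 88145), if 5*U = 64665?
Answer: -1/75212 ≈ -1.3296e-5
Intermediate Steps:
U = 12933 (U = (1/5)*64665 = 12933)
1/(U - 88145) = 1/(12933 - 88145) = 1/(-75212) = -1/75212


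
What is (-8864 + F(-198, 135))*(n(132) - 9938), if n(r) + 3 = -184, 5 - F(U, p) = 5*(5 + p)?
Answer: 96784875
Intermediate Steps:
F(U, p) = -20 - 5*p (F(U, p) = 5 - 5*(5 + p) = 5 - (25 + 5*p) = 5 + (-25 - 5*p) = -20 - 5*p)
n(r) = -187 (n(r) = -3 - 184 = -187)
(-8864 + F(-198, 135))*(n(132) - 9938) = (-8864 + (-20 - 5*135))*(-187 - 9938) = (-8864 + (-20 - 675))*(-10125) = (-8864 - 695)*(-10125) = -9559*(-10125) = 96784875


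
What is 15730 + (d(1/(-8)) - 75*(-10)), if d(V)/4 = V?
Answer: 32959/2 ≈ 16480.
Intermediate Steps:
d(V) = 4*V
15730 + (d(1/(-8)) - 75*(-10)) = 15730 + (4/(-8) - 75*(-10)) = 15730 + (4*(-⅛) + 750) = 15730 + (-½ + 750) = 15730 + 1499/2 = 32959/2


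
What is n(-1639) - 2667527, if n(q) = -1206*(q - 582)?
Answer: 10999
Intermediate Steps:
n(q) = 701892 - 1206*q (n(q) = -1206*(-582 + q) = 701892 - 1206*q)
n(-1639) - 2667527 = (701892 - 1206*(-1639)) - 2667527 = (701892 + 1976634) - 2667527 = 2678526 - 2667527 = 10999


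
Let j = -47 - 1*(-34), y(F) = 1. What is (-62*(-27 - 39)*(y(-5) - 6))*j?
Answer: 265980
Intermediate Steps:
j = -13 (j = -47 + 34 = -13)
(-62*(-27 - 39)*(y(-5) - 6))*j = -62*(-27 - 39)*(1 - 6)*(-13) = -(-4092)*(-5)*(-13) = -62*330*(-13) = -20460*(-13) = 265980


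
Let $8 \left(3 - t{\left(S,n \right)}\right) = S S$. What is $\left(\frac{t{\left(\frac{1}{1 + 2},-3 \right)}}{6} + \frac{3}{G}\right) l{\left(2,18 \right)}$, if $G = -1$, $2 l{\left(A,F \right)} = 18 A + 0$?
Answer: $- \frac{1081}{24} \approx -45.042$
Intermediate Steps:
$l{\left(A,F \right)} = 9 A$ ($l{\left(A,F \right)} = \frac{18 A + 0}{2} = \frac{18 A}{2} = 9 A$)
$t{\left(S,n \right)} = 3 - \frac{S^{2}}{8}$ ($t{\left(S,n \right)} = 3 - \frac{S S}{8} = 3 - \frac{S^{2}}{8}$)
$\left(\frac{t{\left(\frac{1}{1 + 2},-3 \right)}}{6} + \frac{3}{G}\right) l{\left(2,18 \right)} = \left(\frac{3 - \frac{\left(\frac{1}{1 + 2}\right)^{2}}{8}}{6} + \frac{3}{-1}\right) 9 \cdot 2 = \left(\left(3 - \frac{\left(\frac{1}{3}\right)^{2}}{8}\right) \frac{1}{6} + 3 \left(-1\right)\right) 18 = \left(\left(3 - \frac{1}{8 \cdot 9}\right) \frac{1}{6} - 3\right) 18 = \left(\left(3 - \frac{1}{72}\right) \frac{1}{6} - 3\right) 18 = \left(\frac{215}{72} \cdot \frac{1}{6} - 3\right) 18 = \left(\frac{215}{432} - 3\right) 18 = \left(- \frac{1081}{432}\right) 18 = - \frac{1081}{24}$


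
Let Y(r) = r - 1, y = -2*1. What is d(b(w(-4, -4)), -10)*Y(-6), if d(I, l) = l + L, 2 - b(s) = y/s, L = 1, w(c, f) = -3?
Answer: 63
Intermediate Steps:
y = -2
b(s) = 2 + 2/s (b(s) = 2 - (-2)/s = 2 + 2/s)
Y(r) = -1 + r
d(I, l) = 1 + l (d(I, l) = l + 1 = 1 + l)
d(b(w(-4, -4)), -10)*Y(-6) = (1 - 10)*(-1 - 6) = -9*(-7) = 63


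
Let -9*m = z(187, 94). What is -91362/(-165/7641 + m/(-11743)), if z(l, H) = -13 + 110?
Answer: 455430753567/103069 ≈ 4.4187e+6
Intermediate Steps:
z(l, H) = 97
m = -97/9 (m = -⅑*97 = -97/9 ≈ -10.778)
-91362/(-165/7641 + m/(-11743)) = -91362/(-165/7641 - 97/9/(-11743)) = -91362/(-165*1/7641 - 97/9*(-1/11743)) = -91362/(-55/2547 + 97/105687) = -91362/(-206138/9969807) = -91362*(-9969807/206138) = 455430753567/103069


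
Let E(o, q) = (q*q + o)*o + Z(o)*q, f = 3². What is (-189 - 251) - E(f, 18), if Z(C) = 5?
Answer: -3527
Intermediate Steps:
f = 9
E(o, q) = 5*q + o*(o + q²) (E(o, q) = (q*q + o)*o + 5*q = (q² + o)*o + 5*q = (o + q²)*o + 5*q = o*(o + q²) + 5*q = 5*q + o*(o + q²))
(-189 - 251) - E(f, 18) = (-189 - 251) - (9² + 5*18 + 9*18²) = -440 - (81 + 90 + 9*324) = -440 - (81 + 90 + 2916) = -440 - 1*3087 = -440 - 3087 = -3527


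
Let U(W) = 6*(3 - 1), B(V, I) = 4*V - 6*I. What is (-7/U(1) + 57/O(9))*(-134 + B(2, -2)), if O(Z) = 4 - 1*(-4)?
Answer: -2983/4 ≈ -745.75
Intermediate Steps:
B(V, I) = -6*I + 4*V
O(Z) = 8 (O(Z) = 4 + 4 = 8)
U(W) = 12 (U(W) = 6*2 = 12)
(-7/U(1) + 57/O(9))*(-134 + B(2, -2)) = (-7/12 + 57/8)*(-134 + (-6*(-2) + 4*2)) = (-7*1/12 + 57*(1/8))*(-134 + (12 + 8)) = (-7/12 + 57/8)*(-134 + 20) = (157/24)*(-114) = -2983/4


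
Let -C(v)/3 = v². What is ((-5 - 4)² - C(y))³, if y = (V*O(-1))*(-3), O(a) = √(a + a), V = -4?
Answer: -480048687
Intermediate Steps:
O(a) = √2*√a (O(a) = √(2*a) = √2*√a)
y = 12*I*√2 (y = -4*√2*√(-1)*(-3) = -4*√2*I*(-3) = -4*I*√2*(-3) = 12*I*√2 ≈ 16.971*I)
C(v) = -3*v²
((-5 - 4)² - C(y))³ = ((-5 - 4)² - (-3)*(12*I*√2)²)³ = ((-9)² - (-3)*(-288))³ = (81 - 1*864)³ = (81 - 864)³ = (-783)³ = -480048687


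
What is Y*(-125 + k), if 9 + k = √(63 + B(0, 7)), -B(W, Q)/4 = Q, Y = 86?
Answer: -11524 + 86*√35 ≈ -11015.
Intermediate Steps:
B(W, Q) = -4*Q
k = -9 + √35 (k = -9 + √(63 - 4*7) = -9 + √(63 - 28) = -9 + √35 ≈ -3.0839)
Y*(-125 + k) = 86*(-125 + (-9 + √35)) = 86*(-134 + √35) = -11524 + 86*√35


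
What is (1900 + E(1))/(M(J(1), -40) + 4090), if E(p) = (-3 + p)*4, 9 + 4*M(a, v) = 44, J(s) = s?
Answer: 7568/16395 ≈ 0.46160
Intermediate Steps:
M(a, v) = 35/4 (M(a, v) = -9/4 + (¼)*44 = -9/4 + 11 = 35/4)
E(p) = -12 + 4*p
(1900 + E(1))/(M(J(1), -40) + 4090) = (1900 + (-12 + 4*1))/(35/4 + 4090) = (1900 + (-12 + 4))/(16395/4) = (1900 - 8)*(4/16395) = 1892*(4/16395) = 7568/16395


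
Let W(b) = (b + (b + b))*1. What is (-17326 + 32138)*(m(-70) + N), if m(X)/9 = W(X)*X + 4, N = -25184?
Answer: 1587135424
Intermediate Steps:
W(b) = 3*b (W(b) = (b + 2*b)*1 = (3*b)*1 = 3*b)
m(X) = 36 + 27*X² (m(X) = 9*((3*X)*X + 4) = 9*(3*X² + 4) = 9*(4 + 3*X²) = 36 + 27*X²)
(-17326 + 32138)*(m(-70) + N) = (-17326 + 32138)*((36 + 27*(-70)²) - 25184) = 14812*((36 + 27*4900) - 25184) = 14812*((36 + 132300) - 25184) = 14812*(132336 - 25184) = 14812*107152 = 1587135424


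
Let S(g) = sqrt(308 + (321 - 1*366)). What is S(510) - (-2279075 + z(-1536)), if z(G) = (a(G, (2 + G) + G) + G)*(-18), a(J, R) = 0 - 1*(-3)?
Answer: 2251481 + sqrt(263) ≈ 2.2515e+6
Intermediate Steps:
a(J, R) = 3 (a(J, R) = 0 + 3 = 3)
z(G) = -54 - 18*G (z(G) = (3 + G)*(-18) = -54 - 18*G)
S(g) = sqrt(263) (S(g) = sqrt(308 + (321 - 366)) = sqrt(308 - 45) = sqrt(263))
S(510) - (-2279075 + z(-1536)) = sqrt(263) - (-2279075 + (-54 - 18*(-1536))) = sqrt(263) - (-2279075 + (-54 + 27648)) = sqrt(263) - (-2279075 + 27594) = sqrt(263) - 1*(-2251481) = sqrt(263) + 2251481 = 2251481 + sqrt(263)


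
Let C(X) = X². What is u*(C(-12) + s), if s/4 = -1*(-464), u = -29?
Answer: -58000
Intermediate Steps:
s = 1856 (s = 4*(-1*(-464)) = 4*464 = 1856)
u*(C(-12) + s) = -29*((-12)² + 1856) = -29*(144 + 1856) = -29*2000 = -58000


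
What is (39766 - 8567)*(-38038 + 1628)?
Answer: -1135955590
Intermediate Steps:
(39766 - 8567)*(-38038 + 1628) = 31199*(-36410) = -1135955590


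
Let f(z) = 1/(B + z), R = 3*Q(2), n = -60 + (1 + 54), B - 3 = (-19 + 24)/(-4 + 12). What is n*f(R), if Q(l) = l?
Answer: -40/77 ≈ -0.51948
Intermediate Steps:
B = 29/8 (B = 3 + (-19 + 24)/(-4 + 12) = 3 + 5/8 = 29/8 ≈ 3.6250)
n = -5 (n = -60 + 55 = -5)
R = 6 (R = 3*2 = 6)
f(z) = 1/(29/8 + z)
n*f(R) = -40/(29 + 8*6) = -40/(29 + 48) = -40/77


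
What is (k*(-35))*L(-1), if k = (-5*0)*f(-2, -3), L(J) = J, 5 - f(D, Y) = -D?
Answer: 0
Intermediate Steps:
f(D, Y) = 5 + D (f(D, Y) = 5 - (-1)*D = 5 + D)
k = 0 (k = (-5*0)*(5 - 2) = 0*3 = 0)
(k*(-35))*L(-1) = (0*(-35))*(-1) = 0*(-1) = 0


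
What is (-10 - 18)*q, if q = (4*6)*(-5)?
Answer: 3360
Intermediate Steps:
q = -120 (q = 24*(-5) = -120)
(-10 - 18)*q = (-10 - 18)*(-120) = -28*(-120) = 3360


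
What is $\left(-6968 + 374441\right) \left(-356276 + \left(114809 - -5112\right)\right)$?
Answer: $-86854080915$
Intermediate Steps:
$\left(-6968 + 374441\right) \left(-356276 + \left(114809 - -5112\right)\right) = 367473 \left(-356276 + \left(114809 + 5112\right)\right) = 367473 \left(-356276 + 119921\right) = 367473 \left(-236355\right) = -86854080915$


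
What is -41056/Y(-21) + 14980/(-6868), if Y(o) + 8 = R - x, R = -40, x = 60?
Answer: 17522173/46359 ≈ 377.97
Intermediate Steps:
Y(o) = -108 (Y(o) = -8 + (-40 - 1*60) = -8 + (-40 - 60) = -8 - 100 = -108)
-41056/Y(-21) + 14980/(-6868) = -41056/(-108) + 14980/(-6868) = -41056*(-1/108) + 14980*(-1/6868) = 10264/27 - 3745/1717 = 17522173/46359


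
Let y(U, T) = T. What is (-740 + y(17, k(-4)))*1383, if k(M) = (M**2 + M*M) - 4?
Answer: -984696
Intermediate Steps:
k(M) = -4 + 2*M**2 (k(M) = (M**2 + M**2) - 4 = 2*M**2 - 4 = -4 + 2*M**2)
(-740 + y(17, k(-4)))*1383 = (-740 + (-4 + 2*(-4)**2))*1383 = (-740 + (-4 + 2*16))*1383 = (-740 + (-4 + 32))*1383 = (-740 + 28)*1383 = -712*1383 = -984696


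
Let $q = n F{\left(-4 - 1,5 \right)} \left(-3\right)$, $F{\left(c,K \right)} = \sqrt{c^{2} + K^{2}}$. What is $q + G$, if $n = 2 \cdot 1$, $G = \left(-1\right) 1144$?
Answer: $-1144 - 30 \sqrt{2} \approx -1186.4$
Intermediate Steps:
$G = -1144$
$F{\left(c,K \right)} = \sqrt{K^{2} + c^{2}}$
$n = 2$
$q = - 30 \sqrt{2}$ ($q = 2 \sqrt{5^{2} + \left(-4 - 1\right)^{2}} \left(-3\right) = 2 \sqrt{25 + \left(-5\right)^{2}} \left(-3\right) = 2 \sqrt{25 + 25} \left(-3\right) = 2 \sqrt{50} \left(-3\right) = 2 \cdot 5 \sqrt{2} \left(-3\right) = 10 \sqrt{2} \left(-3\right) = - 30 \sqrt{2} \approx -42.426$)
$q + G = - 30 \sqrt{2} - 1144 = -1144 - 30 \sqrt{2}$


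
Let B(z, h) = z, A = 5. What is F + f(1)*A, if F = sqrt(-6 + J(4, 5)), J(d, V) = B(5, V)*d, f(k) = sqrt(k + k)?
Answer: sqrt(14) + 5*sqrt(2) ≈ 10.813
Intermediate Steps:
f(k) = sqrt(2)*sqrt(k) (f(k) = sqrt(2*k) = sqrt(2)*sqrt(k))
J(d, V) = 5*d
F = sqrt(14) (F = sqrt(-6 + 5*4) = sqrt(-6 + 20) = sqrt(14) ≈ 3.7417)
F + f(1)*A = sqrt(14) + (sqrt(2)*sqrt(1))*5 = sqrt(14) + (sqrt(2)*1)*5 = sqrt(14) + sqrt(2)*5 = sqrt(14) + 5*sqrt(2)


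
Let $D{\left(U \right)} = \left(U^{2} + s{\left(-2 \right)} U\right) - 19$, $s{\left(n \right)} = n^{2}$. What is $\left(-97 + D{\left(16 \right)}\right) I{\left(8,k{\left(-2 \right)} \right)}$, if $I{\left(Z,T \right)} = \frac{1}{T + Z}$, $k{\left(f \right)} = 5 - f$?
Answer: $\frac{68}{5} \approx 13.6$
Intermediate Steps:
$D{\left(U \right)} = -19 + U^{2} + 4 U$ ($D{\left(U \right)} = \left(U^{2} + \left(-2\right)^{2} U\right) - 19 = \left(U^{2} + 4 U\right) - 19 = -19 + U^{2} + 4 U$)
$\left(-97 + D{\left(16 \right)}\right) I{\left(8,k{\left(-2 \right)} \right)} = \frac{-97 + \left(-19 + 16^{2} + 4 \cdot 16\right)}{\left(5 - -2\right) + 8} = \frac{-97 + \left(-19 + 256 + 64\right)}{\left(5 + 2\right) + 8} = \frac{-97 + 301}{7 + 8} = \frac{204}{15} = 204 \cdot \frac{1}{15} = \frac{68}{5}$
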